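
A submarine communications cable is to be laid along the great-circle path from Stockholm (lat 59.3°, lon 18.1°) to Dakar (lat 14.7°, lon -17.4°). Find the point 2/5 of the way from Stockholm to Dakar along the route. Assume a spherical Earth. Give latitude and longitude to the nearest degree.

≈ lat 43°, lon -2°

Write both endpoints as unit vectors p₁, p₂ with components (cos φ cos λ, cos φ sin λ, sin φ).
The central angle between the endpoints is δ = arccos(p₁·p₂) ≈ 0.902 rad (51.7°).
Interpolate at f = 2/5 with slerp weights a = sin((1−f)δ)/sin δ ≈ 0.657, b = sin(fδ)/sin δ ≈ 0.450.
p = a·p₁ + b·p₂ ≈ (0.734, -0.026, 0.679); φ = arcsin(p_z) ≈ 42.75°, λ = atan2(p_y, p_x) ≈ -2.03°.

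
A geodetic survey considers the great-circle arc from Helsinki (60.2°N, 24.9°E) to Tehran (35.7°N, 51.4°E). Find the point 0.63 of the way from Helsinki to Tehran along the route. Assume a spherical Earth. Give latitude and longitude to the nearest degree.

The haversine formula gives a central angle δ ≈ 0.521 rad (29.8°) between the endpoints.
Interpolate at f = 0.63 with slerp weights a = sin((1−f)δ)/sin δ ≈ 0.385, b = sin(fδ)/sin δ ≈ 0.648.
p = a·p₁ + b·p₂ ≈ (0.502, 0.492, 0.712); φ = arcsin(p_z) ≈ 45.39°, λ = atan2(p_y, p_x) ≈ 44.42°.

≈ 45°N, 44°E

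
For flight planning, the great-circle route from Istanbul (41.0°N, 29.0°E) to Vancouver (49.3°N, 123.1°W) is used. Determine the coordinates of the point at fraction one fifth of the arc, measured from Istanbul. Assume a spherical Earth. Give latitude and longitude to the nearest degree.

≈ (57°N, 19°E)

Convert each endpoint to a unit vector on the sphere (x = cos φ cos λ, y = cos φ sin λ, z = sin φ).
The central angle between the endpoints is δ = arccos(p₁·p₂) ≈ 1.508 rad (86.4°).
Interpolate at f = 1/5 with slerp weights a = sin((1−f)δ)/sin δ ≈ 0.936, b = sin(fδ)/sin δ ≈ 0.298.
p = a·p₁ + b·p₂ ≈ (0.512, 0.180, 0.840); φ = arcsin(p_z) ≈ 57.13°, λ = atan2(p_y, p_x) ≈ 19.36°.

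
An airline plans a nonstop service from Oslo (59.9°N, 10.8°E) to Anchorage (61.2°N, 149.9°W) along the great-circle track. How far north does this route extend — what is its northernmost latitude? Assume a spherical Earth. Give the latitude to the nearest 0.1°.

≈ 84.6°N

The great circle lies in the plane with unit normal n̂ = (p₁ × p₂)/|p₁ × p₂|.
Here n̂_z ≈ -0.094; the vertex latitude is φ_max = arccos|n̂_z| ≈ 84.6°.
Check via Clairaut: cos φ_max = |cos φ₁| · sin C = cos(59.9°)·sin(10.8°) ≈ 0.094, again giving ≈ 84.6°.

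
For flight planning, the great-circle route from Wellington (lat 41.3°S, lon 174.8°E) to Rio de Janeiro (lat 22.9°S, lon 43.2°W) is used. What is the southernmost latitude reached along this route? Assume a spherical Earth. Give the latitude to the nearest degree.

The great circle lies in the plane with unit normal n̂ = (p₁ × p₂)/|p₁ × p₂|.
Here n̂_z ≈ +0.445; the vertex latitude is φ_max = arccos|n̂_z| ≈ 63.6°.

≈ 64°S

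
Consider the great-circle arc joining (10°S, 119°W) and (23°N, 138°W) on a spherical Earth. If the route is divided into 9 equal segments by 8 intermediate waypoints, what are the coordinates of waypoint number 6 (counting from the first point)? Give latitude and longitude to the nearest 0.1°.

≈ (12.1°N, 131.3°W)

Convert each endpoint to a unit vector on the sphere (x = cos φ cos λ, y = cos φ sin λ, z = sin φ).
The central angle between the endpoints is δ = arccos(p₁·p₂) ≈ 0.661 rad (37.9°).
Interpolate at f = 6/9 with slerp weights a = sin((1−f)δ)/sin δ ≈ 0.356, b = sin(fδ)/sin δ ≈ 0.695.
p = a·p₁ + b·p₂ ≈ (-0.645, -0.735, 0.210); φ = arcsin(p_z) ≈ 12.10°, λ = atan2(p_y, p_x) ≈ -131.30°.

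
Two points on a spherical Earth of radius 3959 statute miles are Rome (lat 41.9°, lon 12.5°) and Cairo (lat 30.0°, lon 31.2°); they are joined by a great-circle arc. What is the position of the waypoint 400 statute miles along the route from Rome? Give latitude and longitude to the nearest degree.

Write both endpoints as unit vectors p₁, p₂ with components (cos φ cos λ, cos φ sin λ, sin φ).
The central angle between the endpoints is δ = arccos(p₁·p₂) ≈ 0.335 rad (19.2°). The total great-circle distance is δ·R ≈ 0.335 × 3959 ≈ 1325 mi, so the target fraction is f = 400/1325 ≈ 0.302.
Interpolate at f ≈ 0.302 with slerp weights a = sin((1−f)δ)/sin δ ≈ 0.705, b = sin(fδ)/sin δ ≈ 0.307.
p = a·p₁ + b·p₂ ≈ (0.740, 0.251, 0.624); φ = arcsin(p_z) ≈ 38.63°, λ = atan2(p_y, p_x) ≈ 18.76°.

≈ lat 39°, lon 19°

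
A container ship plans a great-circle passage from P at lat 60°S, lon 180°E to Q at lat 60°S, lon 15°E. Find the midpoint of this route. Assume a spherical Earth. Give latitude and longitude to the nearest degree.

Convert each endpoint to a unit vector on the sphere (x = cos φ cos λ, y = cos φ sin λ, z = sin φ).
The central angle between the endpoints is δ = arccos(p₁·p₂) ≈ 1.037 rad (59.4°).
Interpolate at f = 1/2 with slerp weights a = sin((1−f)δ)/sin δ ≈ 0.576, b = sin(fδ)/sin δ ≈ 0.576.
p = a·p₁ + b·p₂ ≈ (-0.010, 0.075, -0.997); φ = arcsin(p_z) ≈ -85.69°, λ = atan2(p_y, p_x) ≈ 97.50°.

≈ lat 86°S, lon 97°E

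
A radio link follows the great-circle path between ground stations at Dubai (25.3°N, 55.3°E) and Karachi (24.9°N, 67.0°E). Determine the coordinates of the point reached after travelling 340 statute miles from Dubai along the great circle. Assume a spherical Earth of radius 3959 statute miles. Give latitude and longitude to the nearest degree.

≈ (25°N, 61°E)

Convert each endpoint to a unit vector on the sphere (x = cos φ cos λ, y = cos φ sin λ, z = sin φ).
The central angle between the endpoints is δ = arccos(p₁·p₂) ≈ 0.185 rad (10.6°). The total great-circle distance is δ·R ≈ 0.185 × 3959 ≈ 732 mi, so the target fraction is f = 340/732 ≈ 0.464.
Interpolate at f ≈ 0.464 with slerp weights a = sin((1−f)δ)/sin δ ≈ 0.538, b = sin(fδ)/sin δ ≈ 0.466.
p = a·p₁ + b·p₂ ≈ (0.442, 0.789, 0.426); φ = arcsin(p_z) ≈ 25.23°, λ = atan2(p_y, p_x) ≈ 60.74°.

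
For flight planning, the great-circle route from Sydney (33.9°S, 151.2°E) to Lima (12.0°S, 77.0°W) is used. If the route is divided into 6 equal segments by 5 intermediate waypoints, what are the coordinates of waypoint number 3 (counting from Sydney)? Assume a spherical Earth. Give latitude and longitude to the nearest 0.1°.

Write both endpoints as unit vectors p₁, p₂ with components (cos φ cos λ, cos φ sin λ, sin φ).
The central angle between the endpoints is δ = arccos(p₁·p₂) ≈ 2.010 rad (115.2°).
Interpolate at f = 3/6 with slerp weights a = sin((1−f)δ)/sin δ ≈ 0.933, b = sin(fδ)/sin δ ≈ 0.933.
p = a·p₁ + b·p₂ ≈ (-0.473, -0.516, -0.714); φ = arcsin(p_z) ≈ -45.57°, λ = atan2(p_y, p_x) ≈ -132.52°.

≈ (45.6°S, 132.5°W)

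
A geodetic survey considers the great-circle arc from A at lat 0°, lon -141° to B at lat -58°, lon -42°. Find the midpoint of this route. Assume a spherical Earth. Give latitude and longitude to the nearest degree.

≈ lat -39°, lon -111°

Convert each endpoint to a unit vector on the sphere (x = cos φ cos λ, y = cos φ sin λ, z = sin φ).
The central angle between the endpoints is δ = arccos(p₁·p₂) ≈ 1.654 rad (94.8°).
Interpolate at f = 1/2 with slerp weights a = sin((1−f)δ)/sin δ ≈ 0.738, b = sin(fδ)/sin δ ≈ 0.738.
p = a·p₁ + b·p₂ ≈ (-0.283, -0.726, -0.626); φ = arcsin(p_z) ≈ -38.77°, λ = atan2(p_y, p_x) ≈ -111.29°.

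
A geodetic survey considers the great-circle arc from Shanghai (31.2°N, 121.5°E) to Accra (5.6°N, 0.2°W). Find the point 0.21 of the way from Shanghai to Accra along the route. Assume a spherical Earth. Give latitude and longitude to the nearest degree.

≈ (37°N, 94°E)

Convert each endpoint to a unit vector on the sphere (x = cos φ cos λ, y = cos φ sin λ, z = sin φ).
The central angle between the endpoints is δ = arccos(p₁·p₂) ≈ 1.979 rad (113.4°).
Interpolate at f = 0.21 with slerp weights a = sin((1−f)δ)/sin δ ≈ 1.089, b = sin(fδ)/sin δ ≈ 0.440.
p = a·p₁ + b·p₂ ≈ (-0.049, 0.793, 0.607); φ = arcsin(p_z) ≈ 37.39°, λ = atan2(p_y, p_x) ≈ 93.55°.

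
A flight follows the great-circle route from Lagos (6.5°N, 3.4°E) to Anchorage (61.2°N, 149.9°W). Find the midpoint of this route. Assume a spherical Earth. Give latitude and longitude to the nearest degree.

≈ 59°N, 18°W

Convert each endpoint to a unit vector on the sphere (x = cos φ cos λ, y = cos φ sin λ, z = sin φ).
The central angle between the endpoints is δ = arccos(p₁·p₂) ≈ 1.905 rad (109.2°).
Interpolate at f = 1/2 with slerp weights a = sin((1−f)δ)/sin δ ≈ 0.863, b = sin(fδ)/sin δ ≈ 0.863.
p = a·p₁ + b·p₂ ≈ (0.496, -0.158, 0.854); φ = arcsin(p_z) ≈ 58.63°, λ = atan2(p_y, p_x) ≈ -17.62°.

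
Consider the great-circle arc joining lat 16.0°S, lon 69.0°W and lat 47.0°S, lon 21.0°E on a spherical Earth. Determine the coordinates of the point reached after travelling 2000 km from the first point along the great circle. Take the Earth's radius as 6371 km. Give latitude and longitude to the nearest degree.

≈ lat 28°S, lon 55°W

From cos δ = sin φ₁ sin φ₂ + cos φ₁ cos φ₂ cos Δλ, the central angle is δ ≈ 1.368 rad (78.4°). The total great-circle distance is δ·R ≈ 1.368 × 6371 ≈ 8714 km, so the target fraction is f = 2000/8714 ≈ 0.230.
Interpolate at f ≈ 0.230 with slerp weights a = sin((1−f)δ)/sin δ ≈ 0.888, b = sin(fδ)/sin δ ≈ 0.315.
p = a·p₁ + b·p₂ ≈ (0.506, -0.719, -0.475); φ = arcsin(p_z) ≈ -28.37°, λ = atan2(p_y, p_x) ≈ -54.86°.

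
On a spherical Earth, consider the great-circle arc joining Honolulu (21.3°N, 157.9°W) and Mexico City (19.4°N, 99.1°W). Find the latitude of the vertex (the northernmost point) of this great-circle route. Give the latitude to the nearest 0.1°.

≈ 23.2°N

The great circle lies in the plane with unit normal n̂ = (p₁ × p₂)/|p₁ × p₂|.
Here n̂_z ≈ +0.919; the vertex latitude is φ_max = arccos|n̂_z| ≈ 23.2°.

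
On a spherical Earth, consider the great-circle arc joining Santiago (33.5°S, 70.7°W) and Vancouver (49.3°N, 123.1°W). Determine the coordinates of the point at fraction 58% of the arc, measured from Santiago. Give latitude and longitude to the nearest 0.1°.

≈ (15.6°N, 96.9°W)

Write both endpoints as unit vectors p₁, p₂ with components (cos φ cos λ, cos φ sin λ, sin φ).
The central angle between the endpoints is δ = arccos(p₁·p₂) ≈ 1.658 rad (95.0°).
Interpolate at f = 0.58 with slerp weights a = sin((1−f)δ)/sin δ ≈ 0.644, b = sin(fδ)/sin δ ≈ 0.823.
p = a·p₁ + b·p₂ ≈ (-0.116, -0.956, 0.269); φ = arcsin(p_z) ≈ 15.59°, λ = atan2(p_y, p_x) ≈ -96.90°.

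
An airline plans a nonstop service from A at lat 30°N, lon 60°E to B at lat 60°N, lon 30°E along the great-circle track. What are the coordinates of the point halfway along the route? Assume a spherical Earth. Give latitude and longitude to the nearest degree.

From cos δ = sin φ₁ sin φ₂ + cos φ₁ cos φ₂ cos Δλ, the central angle is δ ≈ 0.630 rad (36.1°).
Interpolate at f = 1/2 with slerp weights a = sin((1−f)δ)/sin δ ≈ 0.526, b = sin(fδ)/sin δ ≈ 0.526.
p = a·p₁ + b·p₂ ≈ (0.455, 0.526, 0.718); φ = arcsin(p_z) ≈ 45.92°, λ = atan2(p_y, p_x) ≈ 49.11°.

≈ lat 46°N, lon 49°E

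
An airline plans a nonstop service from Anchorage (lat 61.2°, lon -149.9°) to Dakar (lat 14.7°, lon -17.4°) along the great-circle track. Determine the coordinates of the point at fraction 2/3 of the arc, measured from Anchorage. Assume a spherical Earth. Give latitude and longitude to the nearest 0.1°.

Write both endpoints as unit vectors p₁, p₂ with components (cos φ cos λ, cos φ sin λ, sin φ).
The central angle between the endpoints is δ = arccos(p₁·p₂) ≈ 1.663 rad (95.3°).
Interpolate at f = 2/3 with slerp weights a = sin((1−f)δ)/sin δ ≈ 0.529, b = sin(fδ)/sin δ ≈ 0.899.
p = a·p₁ + b·p₂ ≈ (0.609, -0.388, 0.691); φ = arcsin(p_z) ≈ 43.75°, λ = atan2(p_y, p_x) ≈ -32.47°.

≈ lat 43.7°, lon -32.5°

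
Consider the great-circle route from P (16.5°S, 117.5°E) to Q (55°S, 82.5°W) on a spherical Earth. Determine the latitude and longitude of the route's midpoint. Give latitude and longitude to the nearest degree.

≈ (67°S, 143°E)

Convert each endpoint to a unit vector on the sphere (x = cos φ cos λ, y = cos φ sin λ, z = sin φ).
The central angle between the endpoints is δ = arccos(p₁·p₂) ≈ 1.859 rad (106.5°).
Interpolate at f = 1/2 with slerp weights a = sin((1−f)δ)/sin δ ≈ 0.836, b = sin(fδ)/sin δ ≈ 0.836.
p = a·p₁ + b·p₂ ≈ (-0.307, 0.236, -0.922); φ = arcsin(p_z) ≈ -67.21°, λ = atan2(p_y, p_x) ≈ 142.55°.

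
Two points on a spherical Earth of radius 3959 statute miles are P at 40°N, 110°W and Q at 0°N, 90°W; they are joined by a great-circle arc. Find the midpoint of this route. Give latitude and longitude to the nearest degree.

≈ 20°N, 99°W

From cos δ = sin φ₁ sin φ₂ + cos φ₁ cos φ₂ cos Δλ, the central angle is δ ≈ 0.767 rad (44.0°).
Interpolate at f = 1/2 with slerp weights a = sin((1−f)δ)/sin δ ≈ 0.539, b = sin(fδ)/sin δ ≈ 0.539.
p = a·p₁ + b·p₂ ≈ (-0.141, -0.927, 0.347); φ = arcsin(p_z) ≈ 20.28°, λ = atan2(p_y, p_x) ≈ -98.66°.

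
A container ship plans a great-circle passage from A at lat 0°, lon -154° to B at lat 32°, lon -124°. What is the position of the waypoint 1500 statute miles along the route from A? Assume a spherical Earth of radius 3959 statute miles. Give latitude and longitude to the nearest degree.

≈ lat 17°, lon -140°

Write both endpoints as unit vectors p₁, p₂ with components (cos φ cos λ, cos φ sin λ, sin φ).
The central angle between the endpoints is δ = arccos(p₁·p₂) ≈ 0.746 rad (42.7°). The total great-circle distance is δ·R ≈ 0.746 × 3959 ≈ 2953 mi, so the target fraction is f = 1500/2953 ≈ 0.508.
Interpolate at f ≈ 0.508 with slerp weights a = sin((1−f)δ)/sin δ ≈ 0.529, b = sin(fδ)/sin δ ≈ 0.545.
p = a·p₁ + b·p₂ ≈ (-0.734, -0.615, 0.289); φ = arcsin(p_z) ≈ 16.79°, λ = atan2(p_y, p_x) ≈ -140.03°.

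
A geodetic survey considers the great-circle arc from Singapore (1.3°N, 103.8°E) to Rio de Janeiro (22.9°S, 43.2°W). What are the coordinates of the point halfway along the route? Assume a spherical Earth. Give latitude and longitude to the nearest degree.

The haversine formula gives a central angle δ ≈ 2.467 rad (141.4°) between the endpoints.
Interpolate at f = 1/2 with slerp weights a = sin((1−f)δ)/sin δ ≈ 1.512, b = sin(fδ)/sin δ ≈ 1.512.
p = a·p₁ + b·p₂ ≈ (0.655, 0.514, -0.554); φ = arcsin(p_z) ≈ -33.64°, λ = atan2(p_y, p_x) ≈ 38.16°.

≈ (34°S, 38°E)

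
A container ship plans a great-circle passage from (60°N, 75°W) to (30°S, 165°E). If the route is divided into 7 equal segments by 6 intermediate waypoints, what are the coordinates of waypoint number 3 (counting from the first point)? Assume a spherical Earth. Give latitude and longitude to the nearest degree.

Convert each endpoint to a unit vector on the sphere (x = cos φ cos λ, y = cos φ sin λ, z = sin φ).
The central angle between the endpoints is δ = arccos(p₁·p₂) ≈ 2.278 rad (130.5°).
Interpolate at f = 3/7 with slerp weights a = sin((1−f)δ)/sin δ ≈ 1.268, b = sin(fδ)/sin δ ≈ 1.089.
p = a·p₁ + b·p₂ ≈ (-0.747, -0.368, 0.553); φ = arcsin(p_z) ≈ 33.59°, λ = atan2(p_y, p_x) ≈ -153.77°.

≈ (34°N, 154°W)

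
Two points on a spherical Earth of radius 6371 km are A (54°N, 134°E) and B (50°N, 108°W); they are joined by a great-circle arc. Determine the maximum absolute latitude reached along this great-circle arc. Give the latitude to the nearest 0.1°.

The great circle lies in the plane with unit normal n̂ = (p₁ × p₂)/|p₁ × p₂|.
Here n̂_z ≈ +0.372; the vertex latitude is φ_max = arccos|n̂_z| ≈ 68.2°.
Check via Clairaut: cos φ_max = |cos φ₁| · sin C = cos(54.0°)·sin(39.3°) ≈ 0.372, again giving ≈ 68.2°.

≈ 68.2°N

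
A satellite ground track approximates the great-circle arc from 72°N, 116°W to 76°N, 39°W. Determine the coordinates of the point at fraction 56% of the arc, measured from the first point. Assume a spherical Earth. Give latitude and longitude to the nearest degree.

≈ 78°N, 78°W

Write both endpoints as unit vectors p₁, p₂ with components (cos φ cos λ, cos φ sin λ, sin φ).
The central angle between the endpoints is δ = arccos(p₁·p₂) ≈ 0.349 rad (20.0°).
Interpolate at f = 0.56 with slerp weights a = sin((1−f)δ)/sin δ ≈ 0.447, b = sin(fδ)/sin δ ≈ 0.568.
p = a·p₁ + b·p₂ ≈ (0.046, -0.211, 0.976); φ = arcsin(p_z) ≈ 77.54°, λ = atan2(p_y, p_x) ≈ -77.64°.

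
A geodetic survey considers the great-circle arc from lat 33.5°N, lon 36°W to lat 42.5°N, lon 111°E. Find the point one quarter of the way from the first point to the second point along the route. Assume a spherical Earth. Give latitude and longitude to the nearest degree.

Convert each endpoint to a unit vector on the sphere (x = cos φ cos λ, y = cos φ sin λ, z = sin φ).
The central angle between the endpoints is δ = arccos(p₁·p₂) ≈ 1.714 rad (98.2°).
Interpolate at f = 1/4 with slerp weights a = sin((1−f)δ)/sin δ ≈ 0.970, b = sin(fδ)/sin δ ≈ 0.420.
p = a·p₁ + b·p₂ ≈ (0.543, -0.186, 0.819); φ = arcsin(p_z) ≈ 54.96°, λ = atan2(p_y, p_x) ≈ -18.93°.

≈ lat 55°N, lon 19°W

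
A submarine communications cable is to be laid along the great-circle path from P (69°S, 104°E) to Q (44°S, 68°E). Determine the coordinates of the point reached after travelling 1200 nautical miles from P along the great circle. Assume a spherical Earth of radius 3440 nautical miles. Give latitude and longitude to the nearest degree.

≈ (54°S, 76°E)

Convert each endpoint to a unit vector on the sphere (x = cos φ cos λ, y = cos φ sin λ, z = sin φ).
The central angle between the endpoints is δ = arccos(p₁·p₂) ≈ 0.541 rad (31.0°). The total great-circle distance is δ·R ≈ 0.541 × 3440 ≈ 1862 nmi, so the target fraction is f = 1200/1862 ≈ 0.645.
Interpolate at f ≈ 0.645 with slerp weights a = sin((1−f)δ)/sin δ ≈ 0.371, b = sin(fδ)/sin δ ≈ 0.663.
p = a·p₁ + b·p₂ ≈ (0.147, 0.572, -0.807); φ = arcsin(p_z) ≈ -53.84°, λ = atan2(p_y, p_x) ≈ 75.61°.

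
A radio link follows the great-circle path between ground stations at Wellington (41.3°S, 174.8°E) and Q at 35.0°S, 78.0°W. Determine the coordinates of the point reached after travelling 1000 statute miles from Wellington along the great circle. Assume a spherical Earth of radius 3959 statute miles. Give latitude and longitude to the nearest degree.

≈ 49°S, 168°W

The haversine formula gives a central angle δ ≈ 1.373 rad (78.7°) between the endpoints. The total great-circle distance is δ·R ≈ 1.373 × 3959 ≈ 5435 mi, so the target fraction is f = 1000/5435 ≈ 0.184.
Interpolate at f ≈ 0.184 with slerp weights a = sin((1−f)δ)/sin δ ≈ 0.918, b = sin(fδ)/sin δ ≈ 0.255.
p = a·p₁ + b·p₂ ≈ (-0.644, -0.142, -0.752); φ = arcsin(p_z) ≈ -48.78°, λ = atan2(p_y, p_x) ≈ -167.58°.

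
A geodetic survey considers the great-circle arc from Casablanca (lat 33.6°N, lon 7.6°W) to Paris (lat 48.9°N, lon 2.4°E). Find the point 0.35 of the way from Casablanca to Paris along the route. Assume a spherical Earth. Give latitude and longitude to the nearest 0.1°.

The haversine formula gives a central angle δ ≈ 0.297 rad (17.0°) between the endpoints.
Interpolate at f = 0.35 with slerp weights a = sin((1−f)δ)/sin δ ≈ 0.656, b = sin(fδ)/sin δ ≈ 0.355.
p = a·p₁ + b·p₂ ≈ (0.774, -0.062, 0.630); φ = arcsin(p_z) ≈ 39.05°, λ = atan2(p_y, p_x) ≈ -4.61°.

≈ lat 39.0°N, lon 4.6°W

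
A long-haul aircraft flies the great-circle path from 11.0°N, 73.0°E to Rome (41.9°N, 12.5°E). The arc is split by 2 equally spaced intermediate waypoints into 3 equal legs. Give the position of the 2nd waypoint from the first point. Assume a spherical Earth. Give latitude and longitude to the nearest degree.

Convert each endpoint to a unit vector on the sphere (x = cos φ cos λ, y = cos φ sin λ, z = sin φ).
The central angle between the endpoints is δ = arccos(p₁·p₂) ≈ 1.062 rad (60.8°).
Interpolate at f = 2/3 with slerp weights a = sin((1−f)δ)/sin δ ≈ 0.397, b = sin(fδ)/sin δ ≈ 0.745.
p = a·p₁ + b·p₂ ≈ (0.655, 0.493, 0.573); φ = arcsin(p_z) ≈ 34.96°, λ = atan2(p_y, p_x) ≈ 36.94°.

≈ 35°N, 37°E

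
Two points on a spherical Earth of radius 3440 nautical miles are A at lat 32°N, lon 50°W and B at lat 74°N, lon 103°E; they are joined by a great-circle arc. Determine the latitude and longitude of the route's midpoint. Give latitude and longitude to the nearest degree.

Write both endpoints as unit vectors p₁, p₂ with components (cos φ cos λ, cos φ sin λ, sin φ).
The central angle between the endpoints is δ = arccos(p₁·p₂) ≈ 1.265 rad (72.5°).
Interpolate at f = 1/2 with slerp weights a = sin((1−f)δ)/sin δ ≈ 0.620, b = sin(fδ)/sin δ ≈ 0.620.
p = a·p₁ + b·p₂ ≈ (0.299, -0.236, 0.924); φ = arcsin(p_z) ≈ 67.58°, λ = atan2(p_y, p_x) ≈ -38.27°.

≈ lat 68°N, lon 38°W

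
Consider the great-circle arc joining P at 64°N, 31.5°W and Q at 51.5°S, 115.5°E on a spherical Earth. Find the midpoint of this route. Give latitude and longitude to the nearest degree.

Write both endpoints as unit vectors p₁, p₂ with components (cos φ cos λ, cos φ sin λ, sin φ).
The central angle between the endpoints is δ = arccos(p₁·p₂) ≈ 2.771 rad (158.8°).
Interpolate at f = 1/2 with slerp weights a = sin((1−f)δ)/sin δ ≈ 2.717, b = sin(fδ)/sin δ ≈ 2.717.
p = a·p₁ + b·p₂ ≈ (0.287, 0.904, 0.316); φ = arcsin(p_z) ≈ 18.40°, λ = atan2(p_y, p_x) ≈ 72.37°.

≈ 18°N, 72°E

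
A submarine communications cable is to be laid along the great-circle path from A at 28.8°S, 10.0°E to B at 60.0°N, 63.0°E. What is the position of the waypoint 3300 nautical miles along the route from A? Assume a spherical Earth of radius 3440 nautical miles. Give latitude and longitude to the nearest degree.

≈ 22°N, 31°E

From cos δ = sin φ₁ sin φ₂ + cos φ₁ cos φ₂ cos Δλ, the central angle is δ ≈ 1.725 rad (98.8°). The total great-circle distance is δ·R ≈ 1.725 × 3440 ≈ 5934 nmi, so the target fraction is f = 3300/5934 ≈ 0.556.
Interpolate at f ≈ 0.556 with slerp weights a = sin((1−f)δ)/sin δ ≈ 0.701, b = sin(fδ)/sin δ ≈ 0.829.
p = a·p₁ + b·p₂ ≈ (0.793, 0.476, 0.380); φ = arcsin(p_z) ≈ 22.32°, λ = atan2(p_y, p_x) ≈ 30.96°.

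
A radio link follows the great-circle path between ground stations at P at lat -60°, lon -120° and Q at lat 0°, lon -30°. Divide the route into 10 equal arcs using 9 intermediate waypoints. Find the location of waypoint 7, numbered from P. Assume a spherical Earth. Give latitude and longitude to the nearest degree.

Write both endpoints as unit vectors p₁, p₂ with components (cos φ cos λ, cos φ sin λ, sin φ).
The central angle between the endpoints is δ = arccos(p₁·p₂) ≈ 1.571 rad (90.0°).
Interpolate at f = 7/10 with slerp weights a = sin((1−f)δ)/sin δ ≈ 0.454, b = sin(fδ)/sin δ ≈ 0.891.
p = a·p₁ + b·p₂ ≈ (0.658, -0.642, -0.393); φ = arcsin(p_z) ≈ -23.15°, λ = atan2(p_y, p_x) ≈ -44.29°.

≈ lat -23°, lon -44°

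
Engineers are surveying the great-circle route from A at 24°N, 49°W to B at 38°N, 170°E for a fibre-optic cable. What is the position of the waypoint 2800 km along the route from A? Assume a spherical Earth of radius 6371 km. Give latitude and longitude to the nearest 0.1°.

≈ 44.4°N, 67.1°W

From cos δ = sin φ₁ sin φ₂ + cos φ₁ cos φ₂ cos Δλ, the central angle is δ ≈ 1.885 rad (108.0°). The total great-circle distance is δ·R ≈ 1.885 × 6371 ≈ 12009 km, so the target fraction is f = 2800/12009 ≈ 0.233.
Interpolate at f ≈ 0.233 with slerp weights a = sin((1−f)δ)/sin δ ≈ 1.043, b = sin(fδ)/sin δ ≈ 0.447.
p = a·p₁ + b·p₂ ≈ (0.278, -0.658, 0.700); φ = arcsin(p_z) ≈ 44.41°, λ = atan2(p_y, p_x) ≈ -67.09°.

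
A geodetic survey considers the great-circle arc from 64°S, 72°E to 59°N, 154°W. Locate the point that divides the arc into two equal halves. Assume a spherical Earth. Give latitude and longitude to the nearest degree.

Write both endpoints as unit vectors p₁, p₂ with components (cos φ cos λ, cos φ sin λ, sin φ).
The central angle between the endpoints is δ = arccos(p₁·p₂) ≈ 2.758 rad (158.0°).
Interpolate at f = 1/2 with slerp weights a = sin((1−f)δ)/sin δ ≈ 2.622, b = sin(fδ)/sin δ ≈ 2.622.
p = a·p₁ + b·p₂ ≈ (-0.858, 0.501, -0.109); φ = arcsin(p_z) ≈ -6.27°, λ = atan2(p_y, p_x) ≈ 149.73°.

≈ 6°S, 150°E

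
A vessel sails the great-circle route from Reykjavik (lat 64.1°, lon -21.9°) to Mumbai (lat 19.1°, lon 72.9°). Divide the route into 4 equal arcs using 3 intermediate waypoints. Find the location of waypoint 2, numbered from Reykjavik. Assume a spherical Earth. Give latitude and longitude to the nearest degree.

Write both endpoints as unit vectors p₁, p₂ with components (cos φ cos λ, cos φ sin λ, sin φ).
The central angle between the endpoints is δ = arccos(p₁·p₂) ≈ 1.308 rad (74.9°).
Interpolate at f = 2/4 with slerp weights a = sin((1−f)δ)/sin δ ≈ 0.630, b = sin(fδ)/sin δ ≈ 0.630.
p = a·p₁ + b·p₂ ≈ (0.430, 0.466, 0.773); φ = arcsin(p_z) ≈ 50.61°, λ = atan2(p_y, p_x) ≈ 47.30°.

≈ lat 51°, lon 47°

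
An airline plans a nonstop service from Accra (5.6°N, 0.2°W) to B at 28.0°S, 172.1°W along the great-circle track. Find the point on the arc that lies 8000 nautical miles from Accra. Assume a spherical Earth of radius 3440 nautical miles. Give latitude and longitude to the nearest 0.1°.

Write both endpoints as unit vectors p₁, p₂ with components (cos φ cos λ, cos φ sin λ, sin φ).
The central angle between the endpoints is δ = arccos(p₁·p₂) ≈ 2.728 rad (156.3°). The total great-circle distance is δ·R ≈ 2.728 × 3440 ≈ 9385 nmi, so the target fraction is f = 8000/9385 ≈ 0.852.
Interpolate at f ≈ 0.852 with slerp weights a = sin((1−f)δ)/sin δ ≈ 0.976, b = sin(fδ)/sin δ ≈ 1.813.
p = a·p₁ + b·p₂ ≈ (-0.615, -0.223, -0.756); φ = arcsin(p_z) ≈ -49.13°, λ = atan2(p_y, p_x) ≈ -160.03°.

≈ 49.1°S, 160.0°W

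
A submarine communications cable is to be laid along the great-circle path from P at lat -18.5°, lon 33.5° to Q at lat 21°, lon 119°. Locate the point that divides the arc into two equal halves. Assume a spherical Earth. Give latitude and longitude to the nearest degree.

Write both endpoints as unit vectors p₁, p₂ with components (cos φ cos λ, cos φ sin λ, sin φ).
The central angle between the endpoints is δ = arccos(p₁·p₂) ≈ 1.615 rad (92.5°).
Interpolate at f = 1/2 with slerp weights a = sin((1−f)δ)/sin δ ≈ 0.723, b = sin(fδ)/sin δ ≈ 0.723.
p = a·p₁ + b·p₂ ≈ (0.245, 0.969, 0.030); φ = arcsin(p_z) ≈ 1.70°, λ = atan2(p_y, p_x) ≈ 75.84°.

≈ lat 2°, lon 76°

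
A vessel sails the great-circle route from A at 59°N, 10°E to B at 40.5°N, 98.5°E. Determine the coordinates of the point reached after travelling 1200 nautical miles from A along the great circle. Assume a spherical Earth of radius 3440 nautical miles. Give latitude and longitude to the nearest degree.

Write both endpoints as unit vectors p₁, p₂ with components (cos φ cos λ, cos φ sin λ, sin φ).
The central angle between the endpoints is δ = arccos(p₁·p₂) ≈ 0.968 rad (55.5°). The total great-circle distance is δ·R ≈ 0.968 × 3440 ≈ 3330 nmi, so the target fraction is f = 1200/3330 ≈ 0.360.
Interpolate at f ≈ 0.360 with slerp weights a = sin((1−f)δ)/sin δ ≈ 0.705, b = sin(fδ)/sin δ ≈ 0.415.
p = a·p₁ + b·p₂ ≈ (0.311, 0.375, 0.873); φ = arcsin(p_z) ≈ 60.85°, λ = atan2(p_y, p_x) ≈ 50.36°.

≈ 61°N, 50°E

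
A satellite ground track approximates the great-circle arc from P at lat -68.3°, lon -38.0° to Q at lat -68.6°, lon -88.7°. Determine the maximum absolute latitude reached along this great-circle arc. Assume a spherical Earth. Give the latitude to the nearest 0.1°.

The great circle lies in the plane with unit normal n̂ = (p₁ × p₂)/|p₁ × p₂|.
Here n̂_z ≈ -0.336; the vertex latitude is φ_max = arccos|n̂_z| ≈ 70.4°.

≈ -70.4°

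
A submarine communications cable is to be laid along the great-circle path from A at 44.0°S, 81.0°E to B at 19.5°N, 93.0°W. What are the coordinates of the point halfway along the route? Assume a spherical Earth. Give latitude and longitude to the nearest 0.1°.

Convert each endpoint to a unit vector on the sphere (x = cos φ cos λ, y = cos φ sin λ, z = sin φ).
The central angle between the endpoints is δ = arccos(p₁·p₂) ≈ 2.705 rad (155.0°).
Interpolate at f = 1/2 with slerp weights a = sin((1−f)δ)/sin δ ≈ 2.309, b = sin(fδ)/sin δ ≈ 2.309.
p = a·p₁ + b·p₂ ≈ (0.146, -0.533, -0.833); φ = arcsin(p_z) ≈ -56.44°, λ = atan2(p_y, p_x) ≈ -74.69°.

≈ 56.4°S, 74.7°W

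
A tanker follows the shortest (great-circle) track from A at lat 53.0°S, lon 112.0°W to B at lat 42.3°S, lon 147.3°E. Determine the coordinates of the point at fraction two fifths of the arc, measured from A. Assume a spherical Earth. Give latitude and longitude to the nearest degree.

Write both endpoints as unit vectors p₁, p₂ with components (cos φ cos λ, cos φ sin λ, sin φ).
The central angle between the endpoints is δ = arccos(p₁·p₂) ≈ 1.099 rad (62.9°).
Interpolate at f = 2/5 with slerp weights a = sin((1−f)δ)/sin δ ≈ 0.688, b = sin(fδ)/sin δ ≈ 0.478.
p = a·p₁ + b·p₂ ≈ (-0.452, -0.193, -0.871); φ = arcsin(p_z) ≈ -60.54°, λ = atan2(p_y, p_x) ≈ -156.91°.

≈ lat 61°S, lon 157°W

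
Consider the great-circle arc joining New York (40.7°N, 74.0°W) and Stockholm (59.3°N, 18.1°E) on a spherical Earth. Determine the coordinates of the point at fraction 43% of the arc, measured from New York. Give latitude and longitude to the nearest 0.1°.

≈ 57.4°N, 46.1°W

Convert each endpoint to a unit vector on the sphere (x = cos φ cos λ, y = cos φ sin λ, z = sin φ).
The central angle between the endpoints is δ = arccos(p₁·p₂) ≈ 0.993 rad (56.9°).
Interpolate at f = 0.43 with slerp weights a = sin((1−f)δ)/sin δ ≈ 0.640, b = sin(fδ)/sin δ ≈ 0.494.
p = a·p₁ + b·p₂ ≈ (0.374, -0.388, 0.842); φ = arcsin(p_z) ≈ 57.40°, λ = atan2(p_y, p_x) ≈ -46.09°.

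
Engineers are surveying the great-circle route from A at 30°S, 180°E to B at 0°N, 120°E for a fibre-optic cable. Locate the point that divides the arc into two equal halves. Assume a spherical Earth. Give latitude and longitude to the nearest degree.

From cos δ = sin φ₁ sin φ₂ + cos φ₁ cos φ₂ cos Δλ, the central angle is δ ≈ 1.123 rad (64.3°).
Interpolate at f = 1/2 with slerp weights a = sin((1−f)δ)/sin δ ≈ 0.591, b = sin(fδ)/sin δ ≈ 0.591.
p = a·p₁ + b·p₂ ≈ (-0.807, 0.512, -0.295); φ = arcsin(p_z) ≈ -17.18°, λ = atan2(p_y, p_x) ≈ 147.63°.

≈ 17°S, 148°E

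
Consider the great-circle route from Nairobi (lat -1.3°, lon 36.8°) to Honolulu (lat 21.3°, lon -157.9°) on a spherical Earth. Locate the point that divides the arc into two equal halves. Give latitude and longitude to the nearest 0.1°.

≈ lat 53.1°, lon 104.2°

Write both endpoints as unit vectors p₁, p₂ with components (cos φ cos λ, cos φ sin λ, sin φ).
The central angle between the endpoints is δ = arccos(p₁·p₂) ≈ 2.712 rad (155.4°).
Interpolate at f = 1/2 with slerp weights a = sin((1−f)δ)/sin δ ≈ 2.347, b = sin(fδ)/sin δ ≈ 2.347.
p = a·p₁ + b·p₂ ≈ (-0.147, 0.583, 0.799); φ = arcsin(p_z) ≈ 53.05°, λ = atan2(p_y, p_x) ≈ 104.17°.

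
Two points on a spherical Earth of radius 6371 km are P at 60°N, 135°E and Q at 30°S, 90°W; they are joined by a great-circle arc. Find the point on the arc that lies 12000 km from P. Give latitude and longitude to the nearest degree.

≈ 4°S, 105°W

Convert each endpoint to a unit vector on the sphere (x = cos φ cos λ, y = cos φ sin λ, z = sin φ).
The central angle between the endpoints is δ = arccos(p₁·p₂) ≈ 2.403 rad (137.7°). The total great-circle distance is δ·R ≈ 2.403 × 6371 ≈ 15307 km, so the target fraction is f = 12000/15307 ≈ 0.784.
Interpolate at f ≈ 0.784 with slerp weights a = sin((1−f)δ)/sin δ ≈ 0.737, b = sin(fδ)/sin δ ≈ 1.413.
p = a·p₁ + b·p₂ ≈ (-0.260, -0.963, -0.068); φ = arcsin(p_z) ≈ -3.92°, λ = atan2(p_y, p_x) ≈ -105.13°.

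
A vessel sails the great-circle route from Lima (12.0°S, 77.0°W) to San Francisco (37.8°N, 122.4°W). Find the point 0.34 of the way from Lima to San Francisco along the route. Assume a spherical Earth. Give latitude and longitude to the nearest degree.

≈ (6°N, 91°W)

Convert each endpoint to a unit vector on the sphere (x = cos φ cos λ, y = cos φ sin λ, z = sin φ).
The central angle between the endpoints is δ = arccos(p₁·p₂) ≈ 1.143 rad (65.5°).
Interpolate at f = 0.34 with slerp weights a = sin((1−f)δ)/sin δ ≈ 0.753, b = sin(fδ)/sin δ ≈ 0.416.
p = a·p₁ + b·p₂ ≈ (-0.011, -0.995, 0.099); φ = arcsin(p_z) ≈ 5.67°, λ = atan2(p_y, p_x) ≈ -90.62°.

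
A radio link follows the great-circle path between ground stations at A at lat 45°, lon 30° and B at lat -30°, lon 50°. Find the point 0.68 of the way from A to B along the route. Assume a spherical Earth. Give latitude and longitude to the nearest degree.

Write both endpoints as unit vectors p₁, p₂ with components (cos φ cos λ, cos φ sin λ, sin φ).
The central angle between the endpoints is δ = arccos(p₁·p₂) ≈ 1.347 rad (77.2°).
Interpolate at f = 0.68 with slerp weights a = sin((1−f)δ)/sin δ ≈ 0.429, b = sin(fδ)/sin δ ≈ 0.813.
p = a·p₁ + b·p₂ ≈ (0.715, 0.691, -0.104); φ = arcsin(p_z) ≈ -5.95°, λ = atan2(p_y, p_x) ≈ 44.02°.

≈ lat -6°, lon 44°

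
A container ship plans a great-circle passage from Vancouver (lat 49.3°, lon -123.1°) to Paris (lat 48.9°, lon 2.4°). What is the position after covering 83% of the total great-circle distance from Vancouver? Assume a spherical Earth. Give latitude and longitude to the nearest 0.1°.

Write both endpoints as unit vectors p₁, p₂ with components (cos φ cos λ, cos φ sin λ, sin φ).
The central angle between the endpoints is δ = arccos(p₁·p₂) ≈ 1.243 rad (71.2°).
Interpolate at f = 0.83 with slerp weights a = sin((1−f)δ)/sin δ ≈ 0.221, b = sin(fδ)/sin δ ≈ 0.906.
p = a·p₁ + b·p₂ ≈ (0.516, -0.096, 0.851); φ = arcsin(p_z) ≈ 58.31°, λ = atan2(p_y, p_x) ≈ -10.54°.

≈ lat 58.3°, lon -10.5°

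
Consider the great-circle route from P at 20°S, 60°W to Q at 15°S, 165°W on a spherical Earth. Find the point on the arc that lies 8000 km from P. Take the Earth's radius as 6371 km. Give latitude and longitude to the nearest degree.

≈ 24°S, 138°W

From cos δ = sin φ₁ sin φ₂ + cos φ₁ cos φ₂ cos Δλ, the central angle is δ ≈ 1.718 rad (98.4°). The total great-circle distance is δ·R ≈ 1.718 × 6371 ≈ 10944 km, so the target fraction is f = 8000/10944 ≈ 0.731.
Interpolate at f ≈ 0.731 with slerp weights a = sin((1−f)δ)/sin δ ≈ 0.451, b = sin(fδ)/sin δ ≈ 0.961.
p = a·p₁ + b·p₂ ≈ (-0.685, -0.607, -0.403); φ = arcsin(p_z) ≈ -23.76°, λ = atan2(p_y, p_x) ≈ -138.46°.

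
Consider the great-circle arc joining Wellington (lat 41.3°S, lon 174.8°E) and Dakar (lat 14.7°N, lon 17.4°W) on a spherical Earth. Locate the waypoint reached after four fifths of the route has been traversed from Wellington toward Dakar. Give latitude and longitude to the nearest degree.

The haversine formula gives a central angle δ ≈ 2.642 rad (151.4°) between the endpoints.
Interpolate at f = 4/5 with slerp weights a = sin((1−f)δ)/sin δ ≈ 1.052, b = sin(fδ)/sin δ ≈ 1.787.
p = a·p₁ + b·p₂ ≈ (0.862, -0.445, -0.241); φ = arcsin(p_z) ≈ -13.94°, λ = atan2(p_y, p_x) ≈ -27.31°.

≈ lat 14°S, lon 27°W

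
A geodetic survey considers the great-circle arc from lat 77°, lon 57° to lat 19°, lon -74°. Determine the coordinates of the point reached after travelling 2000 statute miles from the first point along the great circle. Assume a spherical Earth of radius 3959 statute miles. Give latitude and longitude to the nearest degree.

≈ lat 68°, lon -53°

Write both endpoints as unit vectors p₁, p₂ with components (cos φ cos λ, cos φ sin λ, sin φ).
The central angle between the endpoints is δ = arccos(p₁·p₂) ≈ 1.392 rad (79.8°). The total great-circle distance is δ·R ≈ 1.392 × 3959 ≈ 5512 mi, so the target fraction is f = 2000/5512 ≈ 0.363.
Interpolate at f ≈ 0.363 with slerp weights a = sin((1−f)δ)/sin δ ≈ 0.788, b = sin(fδ)/sin δ ≈ 0.492.
p = a·p₁ + b·p₂ ≈ (0.225, -0.298, 0.928); φ = arcsin(p_z) ≈ 68.07°, λ = atan2(p_y, p_x) ≈ -53.02°.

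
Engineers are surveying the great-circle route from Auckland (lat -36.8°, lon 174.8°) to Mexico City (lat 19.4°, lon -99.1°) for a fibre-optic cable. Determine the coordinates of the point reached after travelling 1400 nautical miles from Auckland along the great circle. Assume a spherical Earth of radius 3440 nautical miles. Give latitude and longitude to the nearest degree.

≈ lat -27°, lon -160°

Convert each endpoint to a unit vector on the sphere (x = cos φ cos λ, y = cos φ sin λ, z = sin φ).
The central angle between the endpoints is δ = arccos(p₁·p₂) ≈ 1.719 rad (98.5°). The total great-circle distance is δ·R ≈ 1.719 × 3440 ≈ 5913 nmi, so the target fraction is f = 1400/5913 ≈ 0.237.
Interpolate at f ≈ 0.237 with slerp weights a = sin((1−f)δ)/sin δ ≈ 0.977, b = sin(fδ)/sin δ ≈ 0.400.
p = a·p₁ + b·p₂ ≈ (-0.839, -0.302, -0.453); φ = arcsin(p_z) ≈ -26.91°, λ = atan2(p_y, p_x) ≈ -160.22°.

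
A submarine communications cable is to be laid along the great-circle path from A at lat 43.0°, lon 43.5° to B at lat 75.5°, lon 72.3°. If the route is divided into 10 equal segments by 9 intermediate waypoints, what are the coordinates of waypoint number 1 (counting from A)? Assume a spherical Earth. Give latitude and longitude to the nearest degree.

≈ lat 46°, lon 45°

The haversine formula gives a central angle δ ≈ 0.608 rad (34.8°) between the endpoints.
Interpolate at f = 1/10 with slerp weights a = sin((1−f)δ)/sin δ ≈ 0.911, b = sin(fδ)/sin δ ≈ 0.106.
p = a·p₁ + b·p₂ ≈ (0.491, 0.484, 0.724); φ = arcsin(p_z) ≈ 46.40°, λ = atan2(p_y, p_x) ≈ 44.57°.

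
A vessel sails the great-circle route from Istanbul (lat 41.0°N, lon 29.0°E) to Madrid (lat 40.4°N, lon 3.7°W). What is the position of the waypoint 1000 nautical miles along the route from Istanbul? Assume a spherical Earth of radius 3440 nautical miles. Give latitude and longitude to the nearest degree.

Convert each endpoint to a unit vector on the sphere (x = cos φ cos λ, y = cos φ sin λ, z = sin φ).
The central angle between the endpoints is δ = arccos(p₁·p₂) ≈ 0.430 rad (24.7°). The total great-circle distance is δ·R ≈ 0.430 × 3440 ≈ 1480 nmi, so the target fraction is f = 1000/1480 ≈ 0.676.
Interpolate at f ≈ 0.676 with slerp weights a = sin((1−f)δ)/sin δ ≈ 0.334, b = sin(fδ)/sin δ ≈ 0.687.
p = a·p₁ + b·p₂ ≈ (0.742, 0.088, 0.664); φ = arcsin(p_z) ≈ 41.62°, λ = atan2(p_y, p_x) ≈ 6.78°.

≈ lat 42°N, lon 7°E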